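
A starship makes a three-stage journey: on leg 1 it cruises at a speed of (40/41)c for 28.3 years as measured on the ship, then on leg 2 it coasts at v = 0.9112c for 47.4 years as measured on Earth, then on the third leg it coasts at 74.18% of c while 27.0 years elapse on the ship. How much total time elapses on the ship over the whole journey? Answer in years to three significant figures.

τ = 74.8 years

Leg 1: 28.3 years is already measured on the ship.
Leg 2: γ = 1/√(1 − 0.9112²) = 1/√0.1697 = 2.427; τ_2 = 47.4/2.427 = 19.53 years.
Leg 3: 27.0 years is already measured on the ship.
Total: 28.30 + 19.53 + 27.00 years.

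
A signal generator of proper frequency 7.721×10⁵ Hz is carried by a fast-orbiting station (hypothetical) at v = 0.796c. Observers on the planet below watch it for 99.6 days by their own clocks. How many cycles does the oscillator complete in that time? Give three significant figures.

N = 4.02×10¹²

γ = 1/√(1 − 0.796²) = 1/√0.3664 = 1.652
During 99.6 days of lab time, the oscillator's proper time advances by τ = Δt/γ = 99.6/1.652 = 60.29 days = 5.209×10⁶ s.
N = f × τ = 7.721×10⁵ × 5.209×10⁶ = 4.022×10¹².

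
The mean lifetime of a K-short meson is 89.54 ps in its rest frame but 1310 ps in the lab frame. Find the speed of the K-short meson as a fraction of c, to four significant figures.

γ = Δt/τ₀ = 1310/89.54 = 14.63
β = √(1 − 1/γ²) = √(1 − 0.004672) = √0.9953

β = 0.9977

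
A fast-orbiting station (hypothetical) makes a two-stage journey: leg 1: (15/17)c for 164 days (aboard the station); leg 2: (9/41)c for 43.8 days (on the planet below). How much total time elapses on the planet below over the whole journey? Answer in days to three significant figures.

Δt = 392 days

Leg 1: γ = 1/√(1 − (15/17)²) = 17/8 = 2.125; Δt_1 = 2.125 × 164 = 348.5 days.
Leg 2: 43.8 days is already measured on the planet below.
Total: 348.5 + 43.80 days.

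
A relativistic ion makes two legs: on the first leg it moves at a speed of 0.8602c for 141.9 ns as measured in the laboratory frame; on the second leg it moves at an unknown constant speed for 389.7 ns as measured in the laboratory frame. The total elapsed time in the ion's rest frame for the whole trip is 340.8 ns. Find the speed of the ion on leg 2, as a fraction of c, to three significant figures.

β = 0.725

Leg 1: γ = 1/√(1 − 0.8602²) = 1/√0.2601 = 1.961; τ_1 = 141.9/1.961 = 72.36 ns.
Leg 2: speed unknown; τ_2 = 389.7/γ_2.
Total proper time: 72.36 + τ_2 = 340.8, so τ_2 = 340.8 − 72.36 = 268.4 ns.
γ_2 = 389.7/268.4 = 1.452; β = √(1 − 1/γ²) = √0.5255.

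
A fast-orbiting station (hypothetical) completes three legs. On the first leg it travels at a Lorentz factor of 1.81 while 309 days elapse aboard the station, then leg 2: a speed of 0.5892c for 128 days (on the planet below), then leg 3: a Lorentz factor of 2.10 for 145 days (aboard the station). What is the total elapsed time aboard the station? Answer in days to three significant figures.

Leg 1: 309 days is already measured aboard the station.
Leg 2: γ = 1/√(1 − 0.5892²) = 1/√0.6528 = 1.238; τ_2 = 128/1.238 = 103.4 days.
Leg 3: 145 days is already measured aboard the station.
Total: 309.0 + 103.4 + 145.0 days.

τ = 557 days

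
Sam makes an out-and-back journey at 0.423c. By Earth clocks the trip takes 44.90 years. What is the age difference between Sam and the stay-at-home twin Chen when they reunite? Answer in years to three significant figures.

Δt − τ = 4.21 years

γ = 1/√(1 − 0.423²) = 1/√0.8211 = 1.104
Sam's elapsed proper time: τ = 44.90/1.104 = 40.69 years.
Age gap = Δt − τ = 44.90 − 40.69 years.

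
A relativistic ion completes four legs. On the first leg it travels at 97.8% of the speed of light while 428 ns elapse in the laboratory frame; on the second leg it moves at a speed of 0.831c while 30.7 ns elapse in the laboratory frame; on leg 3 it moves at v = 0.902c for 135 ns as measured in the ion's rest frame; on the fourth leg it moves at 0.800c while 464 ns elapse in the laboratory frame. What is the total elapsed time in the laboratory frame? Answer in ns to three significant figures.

Leg 1: 428 ns is already measured in the laboratory frame.
Leg 2: 30.7 ns is already measured in the laboratory frame.
Leg 3: γ = 1/√(1 − 0.902²) = 1/√0.1864 = 2.316; Δt_3 = 2.316 × 135 = 312.7 ns.
Leg 4: 464 ns is already measured in the laboratory frame.
Total: 428.0 + 30.70 + 312.7 + 464.0 ns.

Δt = 1240 ns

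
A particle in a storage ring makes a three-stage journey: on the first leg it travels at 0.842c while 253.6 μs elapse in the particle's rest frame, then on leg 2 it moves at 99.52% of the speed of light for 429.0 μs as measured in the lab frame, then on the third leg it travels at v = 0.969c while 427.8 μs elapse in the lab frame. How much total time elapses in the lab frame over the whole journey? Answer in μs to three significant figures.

Δt = 1330 μs

Leg 1: γ = 1/√(1 − 0.842²) = 1/√0.2910 = 1.854; Δt_1 = 1.854 × 253.6 = 470.1 μs.
Leg 2: 429.0 μs is already measured in the lab frame.
Leg 3: 427.8 μs is already measured in the lab frame.
Total: 470.1 + 429.0 + 427.8 μs.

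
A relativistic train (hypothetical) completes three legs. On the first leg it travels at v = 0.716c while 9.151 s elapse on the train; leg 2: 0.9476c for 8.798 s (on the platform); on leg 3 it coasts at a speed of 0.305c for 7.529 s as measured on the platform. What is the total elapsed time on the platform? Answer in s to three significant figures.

Leg 1: γ = 1/√(1 − 0.716²) = 1/√0.4873 = 1.432; Δt_1 = 1.432 × 9.151 = 13.11 s.
Leg 2: 8.798 s is already measured on the platform.
Leg 3: 7.529 s is already measured on the platform.
Total: 13.11 + 8.798 + 7.529 s.

Δt = 29.4 s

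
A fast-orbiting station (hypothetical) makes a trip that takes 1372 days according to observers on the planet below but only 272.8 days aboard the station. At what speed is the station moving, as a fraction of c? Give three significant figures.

The proper time is measured aboard the station (both events occur at the station's location); Δt is measured on the planet below. γ = Δt/τ = 1372/272.8 = 5.029.
β = √(1 − 1/γ²) = √(1 − 0.03953) = √0.9605

β = 0.980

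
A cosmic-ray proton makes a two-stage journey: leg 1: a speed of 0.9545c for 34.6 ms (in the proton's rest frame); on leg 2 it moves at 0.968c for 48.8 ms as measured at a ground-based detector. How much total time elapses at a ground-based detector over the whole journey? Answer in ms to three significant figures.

Δt = 165 ms

Leg 1: γ = 1/√(1 − 0.9545²) = 1/√0.08893 = 3.353; Δt_1 = 3.353 × 34.6 = 116.0 ms.
Leg 2: 48.8 ms is already measured at a ground-based detector.
Total: 116.0 + 48.80 ms.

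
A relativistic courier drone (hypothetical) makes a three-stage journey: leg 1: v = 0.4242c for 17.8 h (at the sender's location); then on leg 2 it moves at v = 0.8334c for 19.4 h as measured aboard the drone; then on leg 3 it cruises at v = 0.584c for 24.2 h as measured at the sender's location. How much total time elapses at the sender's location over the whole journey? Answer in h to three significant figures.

Leg 1: 17.8 h is already measured at the sender's location.
Leg 2: γ = 1/√(1 − 0.8334²) = 1/√0.3054 = 1.809; Δt_2 = 1.809 × 19.4 = 35.10 h.
Leg 3: 24.2 h is already measured at the sender's location.
Total: 17.80 + 35.10 + 24.20 h.

Δt = 77.1 h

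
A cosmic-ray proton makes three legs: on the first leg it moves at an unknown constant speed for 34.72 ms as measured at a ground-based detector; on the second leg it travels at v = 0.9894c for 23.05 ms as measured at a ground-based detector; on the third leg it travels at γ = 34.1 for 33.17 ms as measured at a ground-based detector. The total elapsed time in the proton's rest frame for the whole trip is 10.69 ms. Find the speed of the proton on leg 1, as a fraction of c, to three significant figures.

Leg 1: speed unknown; τ_1 = 34.72/γ_1.
Leg 2: γ = 1/√(1 − 0.9894²) = 1/√0.02109 = 6.886; τ_2 = 23.05/6.886 = 3.347 ms.
Leg 3: γ = 34.1; τ_3 = 33.17/34.10 = 0.9727 ms.
Total proper time: τ_1 + 3.347 + 0.9727 = 10.69, so τ_1 = 10.69 − 4.320 = 6.370 ms.
γ_1 = 34.72/6.370 = 5.451; β = √(1 − 1/γ²) = √0.9663.

β = 0.983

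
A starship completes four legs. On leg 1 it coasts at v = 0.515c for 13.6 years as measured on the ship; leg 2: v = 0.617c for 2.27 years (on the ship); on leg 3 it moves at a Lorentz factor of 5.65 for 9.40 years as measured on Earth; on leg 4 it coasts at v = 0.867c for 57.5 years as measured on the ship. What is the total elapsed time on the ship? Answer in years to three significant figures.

τ = 75.0 years

Leg 1: 13.6 years is already measured on the ship.
Leg 2: 2.27 years is already measured on the ship.
Leg 3: γ = 5.65; τ_3 = 9.40/5.650 = 1.664 years.
Leg 4: 57.5 years is already measured on the ship.
Total: 13.60 + 2.270 + 1.664 + 57.50 years.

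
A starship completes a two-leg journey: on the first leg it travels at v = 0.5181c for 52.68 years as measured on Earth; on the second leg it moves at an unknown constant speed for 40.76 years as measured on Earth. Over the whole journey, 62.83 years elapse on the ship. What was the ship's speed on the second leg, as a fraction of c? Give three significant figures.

β = 0.900

Leg 1: γ = 1/√(1 − 0.5181²) = 1/√0.7316 = 1.169; τ_1 = 52.68/1.169 = 45.06 years.
Leg 2: speed unknown; τ_2 = 40.76/γ_2.
Total proper time: 45.06 + τ_2 = 62.83, so τ_2 = 62.83 − 45.06 = 17.77 years.
γ_2 = 40.76/17.77 = 2.294; β = √(1 − 1/γ²) = √0.8099.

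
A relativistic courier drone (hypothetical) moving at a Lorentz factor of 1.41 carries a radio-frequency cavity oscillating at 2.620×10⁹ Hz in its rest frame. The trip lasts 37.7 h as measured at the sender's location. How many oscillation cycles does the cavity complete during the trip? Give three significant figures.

γ = 1.41
The oscillator's own cycle count is N = f × τ where τ is the proper time aboard the drone. τ = Δt/γ = 37.7/1.410 = 26.74 h = 9.626×10⁴ s.
N = 2.620×10⁹ × 9.626×10⁴ = 2.522×10¹⁴.

N = 2.52×10¹⁴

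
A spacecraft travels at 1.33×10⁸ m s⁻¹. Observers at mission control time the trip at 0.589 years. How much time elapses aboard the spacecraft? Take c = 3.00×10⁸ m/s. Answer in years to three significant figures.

τ = 0.528 years

β = 1.33×10⁸/3.00×10⁸ = 0.4433; γ = 1/√(1 − 0.4433²) = 1.116
The interval measured at mission control is the dilated one; the clock aboard the spacecraft measures the proper time τ = Δt/γ = 0.589/1.116 years.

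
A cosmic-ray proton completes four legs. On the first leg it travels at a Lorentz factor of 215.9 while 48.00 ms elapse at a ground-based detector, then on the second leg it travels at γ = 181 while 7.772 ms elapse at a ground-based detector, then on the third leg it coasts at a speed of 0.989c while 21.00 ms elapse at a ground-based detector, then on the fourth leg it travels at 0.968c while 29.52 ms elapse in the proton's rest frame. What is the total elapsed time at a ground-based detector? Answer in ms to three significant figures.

Δt = 194 ms

Leg 1: 48.00 ms is already measured at a ground-based detector.
Leg 2: 7.772 ms is already measured at a ground-based detector.
Leg 3: 21.00 ms is already measured at a ground-based detector.
Leg 4: γ = 1/√(1 − 0.968²) = 1/√0.06298 = 3.985; Δt_4 = 3.985 × 29.52 = 117.6 ms.
Total: 48.00 + 7.772 + 21.00 + 117.6 ms.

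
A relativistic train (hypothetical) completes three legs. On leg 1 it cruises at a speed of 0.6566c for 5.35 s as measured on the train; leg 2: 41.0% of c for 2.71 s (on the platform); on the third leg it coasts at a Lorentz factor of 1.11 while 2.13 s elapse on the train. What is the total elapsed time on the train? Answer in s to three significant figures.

Leg 1: 5.35 s is already measured on the train.
Leg 2: β = 0.410; γ = 1/√(1 − 0.410²) = 1/√0.8319 = 1.096; τ_2 = 2.71/1.096 = 2.472 s.
Leg 3: 2.13 s is already measured on the train.
Total: 5.350 + 2.472 + 2.130 s.

τ = 9.95 s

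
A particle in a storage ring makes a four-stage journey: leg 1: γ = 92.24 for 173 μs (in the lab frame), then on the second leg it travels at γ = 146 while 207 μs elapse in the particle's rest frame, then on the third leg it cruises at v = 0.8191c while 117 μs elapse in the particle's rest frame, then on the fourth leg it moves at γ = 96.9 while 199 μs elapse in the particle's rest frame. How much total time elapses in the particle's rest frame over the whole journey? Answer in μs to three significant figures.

Leg 1: γ = 92.24; τ_1 = 173/92.24 = 1.876 μs.
Leg 2: 207 μs is already measured in the particle's rest frame.
Leg 3: 117 μs is already measured in the particle's rest frame.
Leg 4: 199 μs is already measured in the particle's rest frame.
Total: 1.876 + 207.0 + 117.0 + 199.0 μs.

τ = 525 μs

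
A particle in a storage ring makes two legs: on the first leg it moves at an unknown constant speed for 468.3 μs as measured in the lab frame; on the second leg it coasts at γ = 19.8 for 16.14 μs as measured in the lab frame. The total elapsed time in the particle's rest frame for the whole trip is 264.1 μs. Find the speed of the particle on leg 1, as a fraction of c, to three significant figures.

Leg 1: speed unknown; τ_1 = 468.3/γ_1.
Leg 2: γ = 19.8; τ_2 = 16.14/19.80 = 0.8152 μs.
Total proper time: τ_1 + 0.8152 = 264.1, so τ_1 = 264.1 − 0.8152 = 263.3 μs.
γ_1 = 468.3/263.3 = 1.779; β = √(1 − 1/γ²) = √0.6839.

β = 0.827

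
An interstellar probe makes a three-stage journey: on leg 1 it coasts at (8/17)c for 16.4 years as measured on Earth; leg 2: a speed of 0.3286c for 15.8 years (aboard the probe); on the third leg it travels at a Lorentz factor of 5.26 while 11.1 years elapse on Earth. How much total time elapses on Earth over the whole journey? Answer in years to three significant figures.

Leg 1: 16.4 years is already measured on Earth.
Leg 2: γ = 1/√(1 − 0.3286²) = 1/√0.8920 = 1.059; Δt_2 = 1.059 × 15.8 = 16.73 years.
Leg 3: 11.1 years is already measured on Earth.
Total: 16.40 + 16.73 + 11.10 years.

Δt = 44.2 years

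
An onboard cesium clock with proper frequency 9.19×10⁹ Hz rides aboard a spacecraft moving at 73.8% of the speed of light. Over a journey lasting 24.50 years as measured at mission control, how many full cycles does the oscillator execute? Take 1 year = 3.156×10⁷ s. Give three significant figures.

N = 4.80×10¹⁸

β = 0.738; γ = 1/√(1 − 0.738²) = 1/√0.4554 = 1.482
The oscillator's own cycle count is N = f × τ where τ is the proper time aboard the spacecraft. τ = Δt/γ = 24.50/1.482 = 16.53 years = 5.218×10⁸ s.
N = 9.19×10⁹ × 5.218×10⁸ = 4.795×10¹⁸.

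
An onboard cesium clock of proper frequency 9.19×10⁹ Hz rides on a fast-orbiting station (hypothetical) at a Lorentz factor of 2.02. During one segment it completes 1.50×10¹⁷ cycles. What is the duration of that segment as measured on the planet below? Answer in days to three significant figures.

γ = 2.02
Proper time for N cycles: τ = N/f = 1.50×10¹⁷/(9.19×10⁹) = 1.632×10⁷ s = 188.9 days.
Lab-frame duration Δt = γτ = 2.020 × 188.9 = 381.6 days.

Δt = 382 days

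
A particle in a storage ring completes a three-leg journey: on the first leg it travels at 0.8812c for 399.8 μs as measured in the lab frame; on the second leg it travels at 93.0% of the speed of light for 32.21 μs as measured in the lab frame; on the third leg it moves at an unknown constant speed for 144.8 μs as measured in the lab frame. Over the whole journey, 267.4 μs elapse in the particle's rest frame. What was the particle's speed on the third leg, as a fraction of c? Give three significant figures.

Leg 1: γ = 1/√(1 − 0.8812²) = 1/√0.2235 = 2.115; τ_1 = 399.8/2.115 = 189.0 μs.
Leg 2: β = 0.930; γ = 1/√(1 − 0.930²) = 1/√0.1351 = 2.721; τ_2 = 32.21/2.721 = 11.84 μs.
Leg 3: speed unknown; τ_3 = 144.8/γ_3.
Total proper time: 189.0 + 11.84 + τ_3 = 267.4, so τ_3 = 267.4 − 200.8 = 66.56 μs.
γ_3 = 144.8/66.56 = 2.176; β = √(1 − 1/γ²) = √0.7887.

β = 0.888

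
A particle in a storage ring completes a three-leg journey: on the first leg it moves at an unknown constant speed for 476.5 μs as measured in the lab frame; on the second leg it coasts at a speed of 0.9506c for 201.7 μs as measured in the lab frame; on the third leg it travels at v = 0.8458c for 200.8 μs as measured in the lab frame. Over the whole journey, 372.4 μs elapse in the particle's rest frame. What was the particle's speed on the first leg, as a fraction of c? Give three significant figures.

Leg 1: speed unknown; τ_1 = 476.5/γ_1.
Leg 2: γ = 1/√(1 − 0.9506²) = 1/√0.09636 = 3.221; τ_2 = 201.7/3.221 = 62.61 μs.
Leg 3: γ = 1/√(1 − 0.8458²) = 1/√0.2846 = 1.874; τ_3 = 200.8/1.874 = 107.1 μs.
Total proper time: τ_1 + 62.61 + 107.1 = 372.4, so τ_1 = 372.4 − 169.7 = 202.7 μs.
γ_1 = 476.5/202.7 = 2.351; β = √(1 − 1/γ²) = √0.8191.

β = 0.905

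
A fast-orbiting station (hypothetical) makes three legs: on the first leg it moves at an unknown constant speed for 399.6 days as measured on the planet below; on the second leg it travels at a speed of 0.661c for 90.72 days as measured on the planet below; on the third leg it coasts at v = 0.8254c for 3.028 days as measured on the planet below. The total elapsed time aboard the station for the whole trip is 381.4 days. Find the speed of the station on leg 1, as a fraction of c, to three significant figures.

Leg 1: speed unknown; τ_1 = 399.6/γ_1.
Leg 2: γ = 1/√(1 − 0.661²) = 1/√0.5631 = 1.333; τ_2 = 90.72/1.333 = 68.08 days.
Leg 3: γ = 1/√(1 − 0.8254²) = 1/√0.3187 = 1.771; τ_3 = 3.028/1.771 = 1.709 days.
Total proper time: τ_1 + 68.08 + 1.709 = 381.4, so τ_1 = 381.4 − 69.78 = 311.6 days.
γ_1 = 399.6/311.6 = 1.282; β = √(1 − 1/γ²) = √0.3919.

β = 0.626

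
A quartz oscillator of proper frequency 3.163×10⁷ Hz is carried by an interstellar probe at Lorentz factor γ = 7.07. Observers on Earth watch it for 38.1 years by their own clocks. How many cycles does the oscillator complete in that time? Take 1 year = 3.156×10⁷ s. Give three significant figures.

γ = 7.07
During 38.1 years of lab time, the oscillator's proper time advances by τ = Δt/γ = 38.1/7.070 = 5.389 years = 1.701×10⁸ s.
N = f × τ = 3.163×10⁷ × 1.701×10⁸ = 5.379×10¹⁵.

N = 5.38×10¹⁵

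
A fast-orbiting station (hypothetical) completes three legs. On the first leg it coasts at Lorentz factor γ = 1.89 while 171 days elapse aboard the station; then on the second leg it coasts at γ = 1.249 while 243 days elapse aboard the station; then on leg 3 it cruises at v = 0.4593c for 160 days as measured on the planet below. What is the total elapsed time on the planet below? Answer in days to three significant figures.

Leg 1: γ = 1.89; Δt_1 = 1.890 × 171 = 323.2 days.
Leg 2: γ = 1.249; Δt_2 = 1.249 × 243 = 303.5 days.
Leg 3: 160 days is already measured on the planet below.
Total: 323.2 + 303.5 + 160.0 days.

Δt = 787 days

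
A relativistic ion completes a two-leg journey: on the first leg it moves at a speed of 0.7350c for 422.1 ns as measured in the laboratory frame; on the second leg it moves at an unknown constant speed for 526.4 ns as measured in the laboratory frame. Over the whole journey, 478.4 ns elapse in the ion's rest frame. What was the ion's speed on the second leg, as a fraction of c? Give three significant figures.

Leg 1: γ = 1/√(1 − 0.7350²) = 1/√0.4598 = 1.475; τ_1 = 422.1/1.475 = 286.2 ns.
Leg 2: speed unknown; τ_2 = 526.4/γ_2.
Total proper time: 286.2 + τ_2 = 478.4, so τ_2 = 478.4 − 286.2 = 192.2 ns.
γ_2 = 526.4/192.2 = 2.739; β = √(1 − 1/γ²) = √0.8667.

β = 0.931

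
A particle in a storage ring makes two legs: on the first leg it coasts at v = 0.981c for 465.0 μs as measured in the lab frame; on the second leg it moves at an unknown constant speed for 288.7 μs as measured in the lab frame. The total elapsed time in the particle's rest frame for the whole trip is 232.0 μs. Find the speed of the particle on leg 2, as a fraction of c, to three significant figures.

Leg 1: γ = 1/√(1 − 0.981²) = 1/√0.03764 = 5.154; τ_1 = 465.0/5.154 = 90.21 μs.
Leg 2: speed unknown; τ_2 = 288.7/γ_2.
Total proper time: 90.21 + τ_2 = 232.0, so τ_2 = 232.0 − 90.21 = 141.8 μs.
γ_2 = 288.7/141.8 = 2.036; β = √(1 − 1/γ²) = √0.7588.

β = 0.871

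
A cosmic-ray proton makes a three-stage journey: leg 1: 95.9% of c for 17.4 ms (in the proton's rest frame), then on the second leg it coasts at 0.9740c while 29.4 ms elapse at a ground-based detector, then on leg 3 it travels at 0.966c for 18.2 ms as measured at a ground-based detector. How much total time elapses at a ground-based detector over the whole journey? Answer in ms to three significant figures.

Leg 1: β = 0.959; γ = 1/√(1 − 0.959²) = 1/√0.08032 = 3.529; Δt_1 = 3.529 × 17.4 = 61.40 ms.
Leg 2: 29.4 ms is already measured at a ground-based detector.
Leg 3: 18.2 ms is already measured at a ground-based detector.
Total: 61.40 + 29.40 + 18.20 ms.

Δt = 109 ms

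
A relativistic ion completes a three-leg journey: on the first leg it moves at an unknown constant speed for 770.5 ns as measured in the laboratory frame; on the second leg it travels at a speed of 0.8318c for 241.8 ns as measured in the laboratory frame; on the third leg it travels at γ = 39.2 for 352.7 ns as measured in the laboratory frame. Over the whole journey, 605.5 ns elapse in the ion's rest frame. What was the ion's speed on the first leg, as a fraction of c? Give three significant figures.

β = 0.800

Leg 1: speed unknown; τ_1 = 770.5/γ_1.
Leg 2: γ = 1/√(1 − 0.8318²) = 1/√0.3081 = 1.802; τ_2 = 241.8/1.802 = 134.2 ns.
Leg 3: γ = 39.2; τ_3 = 352.7/39.20 = 8.997 ns.
Total proper time: τ_1 + 134.2 + 8.997 = 605.5, so τ_1 = 605.5 − 143.2 = 462.3 ns.
γ_1 = 770.5/462.3 = 1.667; β = √(1 − 1/γ²) = √0.6400.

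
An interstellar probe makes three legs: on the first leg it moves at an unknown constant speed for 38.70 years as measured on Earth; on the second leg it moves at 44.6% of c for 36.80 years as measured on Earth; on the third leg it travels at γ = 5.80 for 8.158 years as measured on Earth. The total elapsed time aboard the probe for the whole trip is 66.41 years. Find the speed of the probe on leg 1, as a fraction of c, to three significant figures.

β = 0.560

Leg 1: speed unknown; τ_1 = 38.70/γ_1.
Leg 2: β = 0.446; γ = 1/√(1 − 0.446²) = 1/√0.8011 = 1.117; τ_2 = 36.80/1.117 = 32.94 years.
Leg 3: γ = 5.80; τ_3 = 8.158/5.800 = 1.407 years.
Total proper time: τ_1 + 32.94 + 1.407 = 66.41, so τ_1 = 66.41 − 34.34 = 32.07 years.
γ_1 = 38.70/32.07 = 1.207; β = √(1 − 1/γ²) = √0.3134.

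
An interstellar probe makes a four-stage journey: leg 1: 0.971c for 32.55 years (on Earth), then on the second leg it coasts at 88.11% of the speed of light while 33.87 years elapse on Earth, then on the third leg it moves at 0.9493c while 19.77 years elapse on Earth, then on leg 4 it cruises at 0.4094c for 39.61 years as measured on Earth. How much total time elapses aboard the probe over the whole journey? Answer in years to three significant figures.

Leg 1: γ = 1/√(1 − 0.971²) = 1/√0.05716 = 4.183; τ_1 = 32.55/4.183 = 7.782 years.
Leg 2: β = 0.8811; γ = 1/√(1 − 0.8811²) = 1/√0.2237 = 2.114; τ_2 = 33.87/2.114 = 16.02 years.
Leg 3: γ = 1/√(1 − 0.9493²) = 1/√0.09883 = 3.181; τ_3 = 19.77/3.181 = 6.215 years.
Leg 4: γ = 1/√(1 − 0.4094²) = 1/√0.8324 = 1.096; τ_4 = 39.61/1.096 = 36.14 years.
Total: 7.782 + 16.02 + 6.215 + 36.14 years.

τ = 66.2 years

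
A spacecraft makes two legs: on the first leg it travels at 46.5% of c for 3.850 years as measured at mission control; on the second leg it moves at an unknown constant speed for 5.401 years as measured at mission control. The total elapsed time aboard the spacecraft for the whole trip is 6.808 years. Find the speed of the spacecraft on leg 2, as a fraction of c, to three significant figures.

Leg 1: β = 0.465; γ = 1/√(1 − 0.465²) = 1/√0.7838 = 1.130; τ_1 = 3.850/1.130 = 3.408 years.
Leg 2: speed unknown; τ_2 = 5.401/γ_2.
Total proper time: 3.408 + τ_2 = 6.808, so τ_2 = 6.808 − 3.408 = 3.400 years.
γ_2 = 5.401/3.400 = 1.589; β = √(1 − 1/γ²) = √0.6038.

β = 0.777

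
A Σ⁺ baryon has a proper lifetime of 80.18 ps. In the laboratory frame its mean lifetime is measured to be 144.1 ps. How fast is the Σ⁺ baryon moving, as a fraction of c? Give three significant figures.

γ = Δt/τ₀ = 144.1/80.18 = 1.797
β = √(1 − 1/γ²) = √(1 − 0.3096) = √0.6904

v = 0.831c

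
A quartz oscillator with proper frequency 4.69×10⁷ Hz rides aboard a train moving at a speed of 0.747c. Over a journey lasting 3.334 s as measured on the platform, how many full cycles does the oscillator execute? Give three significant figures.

N = 1.04×10⁸

γ = 1/√(1 − 0.747²) = 1/√0.4420 = 1.504
The oscillator's own cycle count is N = f × τ where τ is the proper time on the train. τ = Δt/γ = 3.334/1.504 = 2.217 s = 2.217×10⁰ s.
N = 4.69×10⁷ × 2.217×10⁰ = 1.040×10⁸.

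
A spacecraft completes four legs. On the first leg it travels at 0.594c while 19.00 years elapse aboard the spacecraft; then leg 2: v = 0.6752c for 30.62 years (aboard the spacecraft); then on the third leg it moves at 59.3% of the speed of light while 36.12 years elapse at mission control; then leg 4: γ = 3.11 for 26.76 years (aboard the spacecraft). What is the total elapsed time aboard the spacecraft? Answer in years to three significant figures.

τ = 105 years

Leg 1: 19.00 years is already measured aboard the spacecraft.
Leg 2: 30.62 years is already measured aboard the spacecraft.
Leg 3: β = 0.593; γ = 1/√(1 − 0.593²) = 1/√0.6484 = 1.242; τ_3 = 36.12/1.242 = 29.08 years.
Leg 4: 26.76 years is already measured aboard the spacecraft.
Total: 19.00 + 30.62 + 29.08 + 26.76 years.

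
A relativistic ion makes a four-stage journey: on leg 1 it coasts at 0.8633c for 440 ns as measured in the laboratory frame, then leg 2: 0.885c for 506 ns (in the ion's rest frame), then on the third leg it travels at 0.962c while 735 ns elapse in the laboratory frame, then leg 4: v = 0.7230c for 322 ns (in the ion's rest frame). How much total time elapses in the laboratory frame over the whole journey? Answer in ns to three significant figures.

Leg 1: 440 ns is already measured in the laboratory frame.
Leg 2: γ = 1/√(1 − 0.885²) = 1/√0.2168 = 2.148; Δt_2 = 2.148 × 506 = 1087 ns.
Leg 3: 735 ns is already measured in the laboratory frame.
Leg 4: γ = 1/√(1 − 0.7230²) = 1/√0.4773 = 1.447; Δt_4 = 1.447 × 322 = 466.1 ns.
Total: 440.0 + 1087 + 735.0 + 466.1 ns.

Δt = 2730 ns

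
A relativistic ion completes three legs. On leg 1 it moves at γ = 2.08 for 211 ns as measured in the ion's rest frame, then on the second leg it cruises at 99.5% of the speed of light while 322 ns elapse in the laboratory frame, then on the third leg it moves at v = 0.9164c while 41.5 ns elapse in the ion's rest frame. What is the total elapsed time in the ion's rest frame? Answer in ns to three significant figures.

Leg 1: 211 ns is already measured in the ion's rest frame.
Leg 2: β = 0.995; γ = 1/√(1 − 0.995²) = 1/√0.009975 = 10.01; τ_2 = 322/10.01 = 32.16 ns.
Leg 3: 41.5 ns is already measured in the ion's rest frame.
Total: 211.0 + 32.16 + 41.50 ns.

τ = 285 ns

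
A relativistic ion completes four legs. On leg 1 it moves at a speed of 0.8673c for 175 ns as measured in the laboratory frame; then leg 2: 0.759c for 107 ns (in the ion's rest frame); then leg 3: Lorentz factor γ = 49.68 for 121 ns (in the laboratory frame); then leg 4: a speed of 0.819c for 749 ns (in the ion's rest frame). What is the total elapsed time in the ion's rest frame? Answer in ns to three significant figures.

τ = 946 ns

Leg 1: γ = 1/√(1 − 0.8673²) = 1/√0.2478 = 2.009; τ_1 = 175/2.009 = 87.11 ns.
Leg 2: 107 ns is already measured in the ion's rest frame.
Leg 3: γ = 49.68; τ_3 = 121/49.68 = 2.436 ns.
Leg 4: 749 ns is already measured in the ion's rest frame.
Total: 87.11 + 107.0 + 2.436 + 749.0 ns.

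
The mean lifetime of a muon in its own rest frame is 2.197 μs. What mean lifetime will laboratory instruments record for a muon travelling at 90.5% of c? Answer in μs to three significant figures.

β = 0.905; γ = 1/√(1 − 0.905²) = 1/√0.1810 = 2.351
The rest-frame lifetime is the proper time; the lab measures the dilated interval Δt = γτ₀ = 2.351 × 2.197 μs.

Δt = 5.16 μs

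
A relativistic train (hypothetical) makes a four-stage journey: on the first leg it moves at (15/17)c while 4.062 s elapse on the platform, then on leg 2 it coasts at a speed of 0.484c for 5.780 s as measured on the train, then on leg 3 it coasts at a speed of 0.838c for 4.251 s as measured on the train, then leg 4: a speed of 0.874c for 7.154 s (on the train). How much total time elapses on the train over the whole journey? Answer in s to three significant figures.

Leg 1: γ = 1/√(1 − (15/17)²) = 17/8 = 2.125; τ_1 = 4.062/2.125 = 1.912 s.
Leg 2: 5.780 s is already measured on the train.
Leg 3: 4.251 s is already measured on the train.
Leg 4: 7.154 s is already measured on the train.
Total: 1.912 + 5.780 + 4.251 + 7.154 s.

τ = 19.1 s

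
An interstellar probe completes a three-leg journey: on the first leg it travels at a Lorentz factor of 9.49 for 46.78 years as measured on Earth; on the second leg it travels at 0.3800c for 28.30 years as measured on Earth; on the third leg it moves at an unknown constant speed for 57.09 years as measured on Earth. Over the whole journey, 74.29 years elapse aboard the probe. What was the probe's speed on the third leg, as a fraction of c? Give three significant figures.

β = 0.654

Leg 1: γ = 9.49; τ_1 = 46.78/9.490 = 4.929 years.
Leg 2: γ = 1/√(1 − 0.3800²) = 1/√0.8556 = 1.081; τ_2 = 28.30/1.081 = 26.18 years.
Leg 3: speed unknown; τ_3 = 57.09/γ_3.
Total proper time: 4.929 + 26.18 + τ_3 = 74.29, so τ_3 = 74.29 − 31.11 = 43.18 years.
γ_3 = 57.09/43.18 = 1.322; β = √(1 − 1/γ²) = √0.4278.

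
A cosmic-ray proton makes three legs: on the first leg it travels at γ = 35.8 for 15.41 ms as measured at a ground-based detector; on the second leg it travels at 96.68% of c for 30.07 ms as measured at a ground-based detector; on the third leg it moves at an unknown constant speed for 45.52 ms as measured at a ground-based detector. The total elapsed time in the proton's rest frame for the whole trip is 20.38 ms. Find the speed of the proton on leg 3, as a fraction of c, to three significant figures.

β = 0.963

Leg 1: γ = 35.8; τ_1 = 15.41/35.80 = 0.4304 ms.
Leg 2: β = 0.9668; γ = 1/√(1 − 0.9668²) = 1/√0.06530 = 3.913; τ_2 = 30.07/3.913 = 7.684 ms.
Leg 3: speed unknown; τ_3 = 45.52/γ_3.
Total proper time: 0.4304 + 7.684 + τ_3 = 20.38, so τ_3 = 20.38 − 8.114 = 12.27 ms.
γ_3 = 45.52/12.27 = 3.711; β = √(1 − 1/γ²) = √0.9274.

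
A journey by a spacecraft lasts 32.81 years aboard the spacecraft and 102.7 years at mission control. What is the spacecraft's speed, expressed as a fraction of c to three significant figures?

v = 0.948c

The proper time is measured aboard the spacecraft (both events occur at the spacecraft's location); Δt is measured at mission control. γ = Δt/τ = 102.7/32.81 = 3.130.
β = √(1 − 1/γ²) = √(1 − 0.1021) = √0.8979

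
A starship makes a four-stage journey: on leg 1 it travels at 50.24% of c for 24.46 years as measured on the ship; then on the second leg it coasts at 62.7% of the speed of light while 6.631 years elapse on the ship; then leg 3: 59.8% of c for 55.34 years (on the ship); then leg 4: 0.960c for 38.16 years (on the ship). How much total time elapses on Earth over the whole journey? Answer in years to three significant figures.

Δt = 242 years

Leg 1: β = 0.5024; γ = 1/√(1 − 0.5024²) = 1/√0.7476 = 1.157; Δt_1 = 1.157 × 24.46 = 28.29 years.
Leg 2: β = 0.627; γ = 1/√(1 − 0.627²) = 1/√0.6069 = 1.284; Δt_2 = 1.284 × 6.631 = 8.512 years.
Leg 3: β = 0.598; γ = 1/√(1 − 0.598²) = 1/√0.6424 = 1.248; Δt_3 = 1.248 × 55.34 = 69.05 years.
Leg 4: γ = 1/√(1 − 0.960²) = 25/7 ≈ 3.571; Δt_4 = 3.571 × 38.16 = 136.3 years.
Total: 28.29 + 8.512 + 69.05 + 136.3 years.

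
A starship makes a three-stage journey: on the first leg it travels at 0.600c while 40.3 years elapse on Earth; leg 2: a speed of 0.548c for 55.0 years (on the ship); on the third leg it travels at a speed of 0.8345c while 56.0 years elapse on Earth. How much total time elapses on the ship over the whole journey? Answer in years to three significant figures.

τ = 118 years

Leg 1: γ = 1/√(1 − 0.600²) = 5/4 = 1.250; τ_1 = 40.3/1.250 = 32.24 years.
Leg 2: 55.0 years is already measured on the ship.
Leg 3: γ = 1/√(1 − 0.8345²) = 1/√0.3036 = 1.815; τ_3 = 56.0/1.815 = 30.86 years.
Total: 32.24 + 55.00 + 30.86 years.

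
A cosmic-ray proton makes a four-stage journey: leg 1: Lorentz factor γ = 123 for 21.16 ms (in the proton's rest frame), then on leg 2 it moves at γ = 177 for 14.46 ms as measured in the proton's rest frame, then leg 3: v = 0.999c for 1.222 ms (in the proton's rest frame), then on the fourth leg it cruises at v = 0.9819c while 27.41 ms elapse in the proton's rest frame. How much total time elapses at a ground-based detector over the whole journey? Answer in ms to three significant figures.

Leg 1: γ = 123; Δt_1 = 123.0 × 21.16 = 2603 ms.
Leg 2: γ = 177; Δt_2 = 177.0 × 14.46 = 2559 ms.
Leg 3: γ = 1/√(1 − 0.999²) = 1/√0.001999 = 22.37; Δt_3 = 22.37 × 1.222 = 27.33 ms.
Leg 4: γ = 1/√(1 − 0.9819²) = 1/√0.03587 = 5.280; Δt_4 = 5.280 × 27.41 = 144.7 ms.
Total: 2603 + 2559 + 27.33 + 144.7 ms.

Δt = 5330 ms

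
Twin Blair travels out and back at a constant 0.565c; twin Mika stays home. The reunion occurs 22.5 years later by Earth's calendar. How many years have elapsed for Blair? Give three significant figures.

γ = 1/√(1 − 0.565²) = 1/√0.6808 = 1.212
Blair's clock measures proper time along the trip: τ = Δt/γ = 22.5/1.212 years.

τ = 18.6 years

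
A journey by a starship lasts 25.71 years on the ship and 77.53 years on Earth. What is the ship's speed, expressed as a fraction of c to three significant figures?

β = 0.943

The proper time is measured on the ship (both events occur at the ship's location); Δt is measured on Earth. γ = Δt/τ = 77.53/25.71 = 3.016.
β = √(1 − 1/γ²) = √(1 − 0.1100) = √0.8900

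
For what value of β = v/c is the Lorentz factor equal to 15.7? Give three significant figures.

β = 0.998

β = √(1 − 1/γ²) = √(1 − 1/15.7²) = √(1 − 0.004057) = √0.9959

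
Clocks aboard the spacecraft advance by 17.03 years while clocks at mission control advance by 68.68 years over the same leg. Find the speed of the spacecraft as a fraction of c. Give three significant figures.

β = 0.969

The proper time is measured aboard the spacecraft (both events occur at the spacecraft's location); Δt is measured at mission control. γ = Δt/τ = 68.68/17.03 = 4.033.
β = √(1 − 1/γ²) = √(1 − 0.06148) = √0.9385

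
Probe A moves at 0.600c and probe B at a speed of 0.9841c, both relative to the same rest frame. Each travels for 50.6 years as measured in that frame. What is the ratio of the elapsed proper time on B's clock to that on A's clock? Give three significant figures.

τ_B/τ_A = 0.222

A: γ = 1/√(1 − 0.600²) = 5/4 = 1.250. B: γ = 1/√(1 − 0.9841²) = 1/√0.03155 = 5.630.
τ_A/τ_B = γ_B/γ_A = 5.630/1.250 = 4.504, so τ_B/τ_A = 0.2220.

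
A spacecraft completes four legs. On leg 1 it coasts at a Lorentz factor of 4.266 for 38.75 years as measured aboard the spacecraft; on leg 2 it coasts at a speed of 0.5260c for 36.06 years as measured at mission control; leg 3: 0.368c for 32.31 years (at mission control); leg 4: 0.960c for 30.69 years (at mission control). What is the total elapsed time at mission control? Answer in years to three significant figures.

Leg 1: γ = 4.266; Δt_1 = 4.266 × 38.75 = 165.3 years.
Leg 2: 36.06 years is already measured at mission control.
Leg 3: 32.31 years is already measured at mission control.
Leg 4: 30.69 years is already measured at mission control.
Total: 165.3 + 36.06 + 32.31 + 30.69 years.

Δt = 264 years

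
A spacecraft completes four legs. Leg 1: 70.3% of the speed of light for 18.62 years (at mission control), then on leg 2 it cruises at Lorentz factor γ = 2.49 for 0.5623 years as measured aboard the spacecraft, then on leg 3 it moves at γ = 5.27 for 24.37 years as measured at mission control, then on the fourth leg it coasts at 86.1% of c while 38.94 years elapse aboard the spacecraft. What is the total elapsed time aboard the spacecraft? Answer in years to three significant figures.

τ = 57.4 years

Leg 1: β = 0.703; γ = 1/√(1 − 0.703²) = 1/√0.5058 = 1.406; τ_1 = 18.62/1.406 = 13.24 years.
Leg 2: 0.5623 years is already measured aboard the spacecraft.
Leg 3: γ = 5.27; τ_3 = 24.37/5.270 = 4.624 years.
Leg 4: 38.94 years is already measured aboard the spacecraft.
Total: 13.24 + 0.5623 + 4.624 + 38.94 years.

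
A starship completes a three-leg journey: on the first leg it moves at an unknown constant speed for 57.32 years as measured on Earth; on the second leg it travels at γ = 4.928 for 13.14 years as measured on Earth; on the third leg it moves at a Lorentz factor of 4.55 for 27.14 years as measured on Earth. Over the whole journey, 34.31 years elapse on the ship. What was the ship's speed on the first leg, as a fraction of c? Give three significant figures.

β = 0.894

Leg 1: speed unknown; τ_1 = 57.32/γ_1.
Leg 2: γ = 4.928; τ_2 = 13.14/4.928 = 2.666 years.
Leg 3: γ = 4.55; τ_3 = 27.14/4.550 = 5.965 years.
Total proper time: τ_1 + 2.666 + 5.965 = 34.31, so τ_1 = 34.31 − 8.631 = 25.68 years.
γ_1 = 57.32/25.68 = 2.232; β = √(1 − 1/γ²) = √0.7993.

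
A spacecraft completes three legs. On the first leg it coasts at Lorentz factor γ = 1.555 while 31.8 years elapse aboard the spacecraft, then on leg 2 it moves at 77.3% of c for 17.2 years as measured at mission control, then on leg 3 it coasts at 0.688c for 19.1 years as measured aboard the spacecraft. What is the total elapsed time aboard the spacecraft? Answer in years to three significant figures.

τ = 61.8 years

Leg 1: 31.8 years is already measured aboard the spacecraft.
Leg 2: β = 0.773; γ = 1/√(1 − 0.773²) = 1/√0.4025 = 1.576; τ_2 = 17.2/1.576 = 10.91 years.
Leg 3: 19.1 years is already measured aboard the spacecraft.
Total: 31.80 + 10.91 + 19.10 years.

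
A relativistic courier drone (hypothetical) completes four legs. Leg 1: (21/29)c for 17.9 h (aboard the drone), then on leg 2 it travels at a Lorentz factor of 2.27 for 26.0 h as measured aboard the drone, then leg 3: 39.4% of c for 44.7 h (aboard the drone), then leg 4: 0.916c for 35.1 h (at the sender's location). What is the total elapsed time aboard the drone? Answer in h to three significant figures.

Leg 1: 17.9 h is already measured aboard the drone.
Leg 2: 26.0 h is already measured aboard the drone.
Leg 3: 44.7 h is already measured aboard the drone.
Leg 4: γ = 1/√(1 − 0.916²) = 1/√0.1609 = 2.493; τ_4 = 35.1/2.493 = 14.08 h.
Total: 17.90 + 26.00 + 44.70 + 14.08 h.

τ = 103 h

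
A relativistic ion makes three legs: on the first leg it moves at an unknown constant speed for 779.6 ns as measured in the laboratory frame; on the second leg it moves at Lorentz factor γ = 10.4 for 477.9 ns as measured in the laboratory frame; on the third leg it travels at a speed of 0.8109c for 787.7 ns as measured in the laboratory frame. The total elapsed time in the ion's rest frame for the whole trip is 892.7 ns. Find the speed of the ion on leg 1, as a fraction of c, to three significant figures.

Leg 1: speed unknown; τ_1 = 779.6/γ_1.
Leg 2: γ = 10.4; τ_2 = 477.9/10.40 = 45.95 ns.
Leg 3: γ = 1/√(1 − 0.8109²) = 1/√0.3424 = 1.709; τ_3 = 787.7/1.709 = 461.0 ns.
Total proper time: τ_1 + 45.95 + 461.0 = 892.7, so τ_1 = 892.7 − 506.9 = 385.8 ns.
γ_1 = 779.6/385.8 = 2.021; β = √(1 − 1/γ²) = √0.7551.

β = 0.869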